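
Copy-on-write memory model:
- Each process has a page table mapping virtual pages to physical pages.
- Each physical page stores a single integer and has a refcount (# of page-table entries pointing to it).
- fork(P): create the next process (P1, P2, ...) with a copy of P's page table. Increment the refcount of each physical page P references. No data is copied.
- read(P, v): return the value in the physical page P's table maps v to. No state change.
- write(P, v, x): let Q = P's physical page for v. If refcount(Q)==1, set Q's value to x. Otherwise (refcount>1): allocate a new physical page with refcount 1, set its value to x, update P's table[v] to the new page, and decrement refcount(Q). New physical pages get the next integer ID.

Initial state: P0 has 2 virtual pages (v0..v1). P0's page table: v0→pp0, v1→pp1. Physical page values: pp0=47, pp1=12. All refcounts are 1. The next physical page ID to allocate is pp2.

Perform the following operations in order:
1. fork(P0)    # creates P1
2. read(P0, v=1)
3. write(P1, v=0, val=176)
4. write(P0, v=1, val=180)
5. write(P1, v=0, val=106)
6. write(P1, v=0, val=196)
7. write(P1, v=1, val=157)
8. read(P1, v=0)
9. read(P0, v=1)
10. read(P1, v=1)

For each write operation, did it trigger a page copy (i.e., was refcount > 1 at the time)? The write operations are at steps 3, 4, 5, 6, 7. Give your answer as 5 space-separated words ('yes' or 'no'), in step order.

Op 1: fork(P0) -> P1. 2 ppages; refcounts: pp0:2 pp1:2
Op 2: read(P0, v1) -> 12. No state change.
Op 3: write(P1, v0, 176). refcount(pp0)=2>1 -> COPY to pp2. 3 ppages; refcounts: pp0:1 pp1:2 pp2:1
Op 4: write(P0, v1, 180). refcount(pp1)=2>1 -> COPY to pp3. 4 ppages; refcounts: pp0:1 pp1:1 pp2:1 pp3:1
Op 5: write(P1, v0, 106). refcount(pp2)=1 -> write in place. 4 ppages; refcounts: pp0:1 pp1:1 pp2:1 pp3:1
Op 6: write(P1, v0, 196). refcount(pp2)=1 -> write in place. 4 ppages; refcounts: pp0:1 pp1:1 pp2:1 pp3:1
Op 7: write(P1, v1, 157). refcount(pp1)=1 -> write in place. 4 ppages; refcounts: pp0:1 pp1:1 pp2:1 pp3:1
Op 8: read(P1, v0) -> 196. No state change.
Op 9: read(P0, v1) -> 180. No state change.
Op 10: read(P1, v1) -> 157. No state change.

yes yes no no no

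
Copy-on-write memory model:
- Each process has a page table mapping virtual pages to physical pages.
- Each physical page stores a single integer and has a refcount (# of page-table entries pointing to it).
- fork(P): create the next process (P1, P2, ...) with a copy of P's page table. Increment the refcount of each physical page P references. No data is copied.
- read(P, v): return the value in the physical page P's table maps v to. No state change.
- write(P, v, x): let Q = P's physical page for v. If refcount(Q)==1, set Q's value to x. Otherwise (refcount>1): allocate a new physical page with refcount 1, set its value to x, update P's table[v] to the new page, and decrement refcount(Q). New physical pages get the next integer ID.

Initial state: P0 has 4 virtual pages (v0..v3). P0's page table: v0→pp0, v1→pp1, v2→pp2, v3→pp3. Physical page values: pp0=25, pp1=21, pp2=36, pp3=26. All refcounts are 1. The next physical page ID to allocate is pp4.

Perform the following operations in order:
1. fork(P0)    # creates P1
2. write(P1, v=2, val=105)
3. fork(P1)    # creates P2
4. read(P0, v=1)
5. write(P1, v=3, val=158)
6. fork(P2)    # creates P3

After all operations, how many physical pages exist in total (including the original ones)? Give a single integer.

Answer: 6

Derivation:
Op 1: fork(P0) -> P1. 4 ppages; refcounts: pp0:2 pp1:2 pp2:2 pp3:2
Op 2: write(P1, v2, 105). refcount(pp2)=2>1 -> COPY to pp4. 5 ppages; refcounts: pp0:2 pp1:2 pp2:1 pp3:2 pp4:1
Op 3: fork(P1) -> P2. 5 ppages; refcounts: pp0:3 pp1:3 pp2:1 pp3:3 pp4:2
Op 4: read(P0, v1) -> 21. No state change.
Op 5: write(P1, v3, 158). refcount(pp3)=3>1 -> COPY to pp5. 6 ppages; refcounts: pp0:3 pp1:3 pp2:1 pp3:2 pp4:2 pp5:1
Op 6: fork(P2) -> P3. 6 ppages; refcounts: pp0:4 pp1:4 pp2:1 pp3:3 pp4:3 pp5:1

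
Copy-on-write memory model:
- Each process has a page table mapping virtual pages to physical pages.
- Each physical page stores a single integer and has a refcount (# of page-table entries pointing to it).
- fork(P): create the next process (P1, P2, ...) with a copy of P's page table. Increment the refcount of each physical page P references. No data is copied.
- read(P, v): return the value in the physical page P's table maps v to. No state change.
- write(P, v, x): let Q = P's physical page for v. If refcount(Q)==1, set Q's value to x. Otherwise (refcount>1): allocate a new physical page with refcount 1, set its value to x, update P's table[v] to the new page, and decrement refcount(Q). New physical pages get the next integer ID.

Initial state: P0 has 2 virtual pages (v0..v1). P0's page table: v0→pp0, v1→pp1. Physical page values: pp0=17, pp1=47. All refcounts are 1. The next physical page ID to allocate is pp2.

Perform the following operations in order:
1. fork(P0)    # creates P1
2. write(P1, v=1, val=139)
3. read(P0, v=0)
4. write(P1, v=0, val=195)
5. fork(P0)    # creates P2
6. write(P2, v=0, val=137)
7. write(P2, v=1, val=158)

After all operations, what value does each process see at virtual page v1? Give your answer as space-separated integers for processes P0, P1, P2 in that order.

Answer: 47 139 158

Derivation:
Op 1: fork(P0) -> P1. 2 ppages; refcounts: pp0:2 pp1:2
Op 2: write(P1, v1, 139). refcount(pp1)=2>1 -> COPY to pp2. 3 ppages; refcounts: pp0:2 pp1:1 pp2:1
Op 3: read(P0, v0) -> 17. No state change.
Op 4: write(P1, v0, 195). refcount(pp0)=2>1 -> COPY to pp3. 4 ppages; refcounts: pp0:1 pp1:1 pp2:1 pp3:1
Op 5: fork(P0) -> P2. 4 ppages; refcounts: pp0:2 pp1:2 pp2:1 pp3:1
Op 6: write(P2, v0, 137). refcount(pp0)=2>1 -> COPY to pp4. 5 ppages; refcounts: pp0:1 pp1:2 pp2:1 pp3:1 pp4:1
Op 7: write(P2, v1, 158). refcount(pp1)=2>1 -> COPY to pp5. 6 ppages; refcounts: pp0:1 pp1:1 pp2:1 pp3:1 pp4:1 pp5:1
P0: v1 -> pp1 = 47
P1: v1 -> pp2 = 139
P2: v1 -> pp5 = 158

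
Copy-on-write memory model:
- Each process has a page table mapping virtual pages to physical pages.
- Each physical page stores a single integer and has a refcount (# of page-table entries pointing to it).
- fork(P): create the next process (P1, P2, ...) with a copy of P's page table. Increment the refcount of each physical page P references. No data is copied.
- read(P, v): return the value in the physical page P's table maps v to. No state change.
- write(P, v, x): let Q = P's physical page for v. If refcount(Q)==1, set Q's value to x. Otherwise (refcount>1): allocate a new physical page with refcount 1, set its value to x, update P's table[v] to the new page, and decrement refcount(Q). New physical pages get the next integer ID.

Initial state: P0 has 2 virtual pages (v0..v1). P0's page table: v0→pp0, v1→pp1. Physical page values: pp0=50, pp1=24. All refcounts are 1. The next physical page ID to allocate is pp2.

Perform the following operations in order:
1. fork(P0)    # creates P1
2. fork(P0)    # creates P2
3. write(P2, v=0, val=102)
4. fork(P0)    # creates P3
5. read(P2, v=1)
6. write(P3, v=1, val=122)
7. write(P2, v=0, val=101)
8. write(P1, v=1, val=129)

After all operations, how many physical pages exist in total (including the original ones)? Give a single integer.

Op 1: fork(P0) -> P1. 2 ppages; refcounts: pp0:2 pp1:2
Op 2: fork(P0) -> P2. 2 ppages; refcounts: pp0:3 pp1:3
Op 3: write(P2, v0, 102). refcount(pp0)=3>1 -> COPY to pp2. 3 ppages; refcounts: pp0:2 pp1:3 pp2:1
Op 4: fork(P0) -> P3. 3 ppages; refcounts: pp0:3 pp1:4 pp2:1
Op 5: read(P2, v1) -> 24. No state change.
Op 6: write(P3, v1, 122). refcount(pp1)=4>1 -> COPY to pp3. 4 ppages; refcounts: pp0:3 pp1:3 pp2:1 pp3:1
Op 7: write(P2, v0, 101). refcount(pp2)=1 -> write in place. 4 ppages; refcounts: pp0:3 pp1:3 pp2:1 pp3:1
Op 8: write(P1, v1, 129). refcount(pp1)=3>1 -> COPY to pp4. 5 ppages; refcounts: pp0:3 pp1:2 pp2:1 pp3:1 pp4:1

Answer: 5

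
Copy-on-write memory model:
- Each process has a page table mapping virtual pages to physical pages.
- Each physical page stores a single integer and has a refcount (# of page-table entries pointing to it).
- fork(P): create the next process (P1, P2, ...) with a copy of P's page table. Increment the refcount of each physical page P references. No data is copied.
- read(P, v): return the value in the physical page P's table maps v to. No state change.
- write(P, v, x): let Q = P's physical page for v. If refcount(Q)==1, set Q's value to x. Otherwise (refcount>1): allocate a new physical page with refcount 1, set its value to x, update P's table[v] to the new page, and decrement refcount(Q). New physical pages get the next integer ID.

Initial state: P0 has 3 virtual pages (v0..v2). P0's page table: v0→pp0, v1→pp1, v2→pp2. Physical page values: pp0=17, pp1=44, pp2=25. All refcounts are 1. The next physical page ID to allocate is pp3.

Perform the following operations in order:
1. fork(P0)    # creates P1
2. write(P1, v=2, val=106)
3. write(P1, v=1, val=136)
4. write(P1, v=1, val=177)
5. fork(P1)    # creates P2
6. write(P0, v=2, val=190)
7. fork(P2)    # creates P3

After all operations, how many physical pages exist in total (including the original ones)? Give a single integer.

Answer: 5

Derivation:
Op 1: fork(P0) -> P1. 3 ppages; refcounts: pp0:2 pp1:2 pp2:2
Op 2: write(P1, v2, 106). refcount(pp2)=2>1 -> COPY to pp3. 4 ppages; refcounts: pp0:2 pp1:2 pp2:1 pp3:1
Op 3: write(P1, v1, 136). refcount(pp1)=2>1 -> COPY to pp4. 5 ppages; refcounts: pp0:2 pp1:1 pp2:1 pp3:1 pp4:1
Op 4: write(P1, v1, 177). refcount(pp4)=1 -> write in place. 5 ppages; refcounts: pp0:2 pp1:1 pp2:1 pp3:1 pp4:1
Op 5: fork(P1) -> P2. 5 ppages; refcounts: pp0:3 pp1:1 pp2:1 pp3:2 pp4:2
Op 6: write(P0, v2, 190). refcount(pp2)=1 -> write in place. 5 ppages; refcounts: pp0:3 pp1:1 pp2:1 pp3:2 pp4:2
Op 7: fork(P2) -> P3. 5 ppages; refcounts: pp0:4 pp1:1 pp2:1 pp3:3 pp4:3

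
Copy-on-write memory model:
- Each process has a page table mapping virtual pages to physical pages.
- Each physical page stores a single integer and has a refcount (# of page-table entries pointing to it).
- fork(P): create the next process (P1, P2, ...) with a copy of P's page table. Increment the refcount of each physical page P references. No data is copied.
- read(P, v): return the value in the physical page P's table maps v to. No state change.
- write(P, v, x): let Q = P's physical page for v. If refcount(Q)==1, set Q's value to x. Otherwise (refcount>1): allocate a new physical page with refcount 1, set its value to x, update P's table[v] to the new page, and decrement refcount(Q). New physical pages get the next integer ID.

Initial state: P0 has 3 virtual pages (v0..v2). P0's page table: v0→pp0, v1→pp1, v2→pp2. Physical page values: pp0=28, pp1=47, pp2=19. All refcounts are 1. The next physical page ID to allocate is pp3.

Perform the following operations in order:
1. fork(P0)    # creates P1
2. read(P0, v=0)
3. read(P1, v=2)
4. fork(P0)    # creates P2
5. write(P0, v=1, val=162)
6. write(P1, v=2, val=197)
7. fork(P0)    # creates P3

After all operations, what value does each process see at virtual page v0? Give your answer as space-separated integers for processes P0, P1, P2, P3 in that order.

Op 1: fork(P0) -> P1. 3 ppages; refcounts: pp0:2 pp1:2 pp2:2
Op 2: read(P0, v0) -> 28. No state change.
Op 3: read(P1, v2) -> 19. No state change.
Op 4: fork(P0) -> P2. 3 ppages; refcounts: pp0:3 pp1:3 pp2:3
Op 5: write(P0, v1, 162). refcount(pp1)=3>1 -> COPY to pp3. 4 ppages; refcounts: pp0:3 pp1:2 pp2:3 pp3:1
Op 6: write(P1, v2, 197). refcount(pp2)=3>1 -> COPY to pp4. 5 ppages; refcounts: pp0:3 pp1:2 pp2:2 pp3:1 pp4:1
Op 7: fork(P0) -> P3. 5 ppages; refcounts: pp0:4 pp1:2 pp2:3 pp3:2 pp4:1
P0: v0 -> pp0 = 28
P1: v0 -> pp0 = 28
P2: v0 -> pp0 = 28
P3: v0 -> pp0 = 28

Answer: 28 28 28 28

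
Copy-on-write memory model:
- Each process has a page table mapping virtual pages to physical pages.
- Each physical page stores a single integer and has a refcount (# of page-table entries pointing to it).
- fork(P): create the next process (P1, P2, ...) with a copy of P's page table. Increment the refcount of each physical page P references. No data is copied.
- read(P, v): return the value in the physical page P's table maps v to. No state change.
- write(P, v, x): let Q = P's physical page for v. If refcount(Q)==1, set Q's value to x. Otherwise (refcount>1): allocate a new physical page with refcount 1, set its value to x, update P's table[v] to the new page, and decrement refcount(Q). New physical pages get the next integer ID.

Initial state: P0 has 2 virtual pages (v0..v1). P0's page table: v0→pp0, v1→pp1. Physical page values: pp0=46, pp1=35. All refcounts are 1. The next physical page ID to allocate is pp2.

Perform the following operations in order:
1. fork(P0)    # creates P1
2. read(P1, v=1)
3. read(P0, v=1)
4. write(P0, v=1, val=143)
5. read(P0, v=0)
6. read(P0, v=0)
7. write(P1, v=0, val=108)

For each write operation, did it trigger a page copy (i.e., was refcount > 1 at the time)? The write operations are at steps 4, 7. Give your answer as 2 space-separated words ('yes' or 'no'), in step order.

Op 1: fork(P0) -> P1. 2 ppages; refcounts: pp0:2 pp1:2
Op 2: read(P1, v1) -> 35. No state change.
Op 3: read(P0, v1) -> 35. No state change.
Op 4: write(P0, v1, 143). refcount(pp1)=2>1 -> COPY to pp2. 3 ppages; refcounts: pp0:2 pp1:1 pp2:1
Op 5: read(P0, v0) -> 46. No state change.
Op 6: read(P0, v0) -> 46. No state change.
Op 7: write(P1, v0, 108). refcount(pp0)=2>1 -> COPY to pp3. 4 ppages; refcounts: pp0:1 pp1:1 pp2:1 pp3:1

yes yes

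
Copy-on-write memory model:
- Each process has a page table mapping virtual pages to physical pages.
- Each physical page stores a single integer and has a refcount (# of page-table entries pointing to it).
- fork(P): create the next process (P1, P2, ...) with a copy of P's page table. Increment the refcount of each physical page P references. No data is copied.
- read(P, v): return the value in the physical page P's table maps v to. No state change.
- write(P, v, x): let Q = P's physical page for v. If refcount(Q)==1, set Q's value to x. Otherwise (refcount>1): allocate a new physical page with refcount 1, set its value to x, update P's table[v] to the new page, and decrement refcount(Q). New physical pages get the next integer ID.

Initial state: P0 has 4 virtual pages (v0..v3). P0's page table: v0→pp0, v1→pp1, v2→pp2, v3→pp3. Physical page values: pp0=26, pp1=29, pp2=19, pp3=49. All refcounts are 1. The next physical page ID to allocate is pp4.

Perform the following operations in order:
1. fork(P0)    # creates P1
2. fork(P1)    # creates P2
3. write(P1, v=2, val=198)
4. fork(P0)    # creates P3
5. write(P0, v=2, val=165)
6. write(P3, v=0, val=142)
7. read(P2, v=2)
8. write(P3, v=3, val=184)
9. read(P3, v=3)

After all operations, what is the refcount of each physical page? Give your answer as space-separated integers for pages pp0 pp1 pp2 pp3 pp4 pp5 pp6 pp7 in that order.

Answer: 3 4 2 3 1 1 1 1

Derivation:
Op 1: fork(P0) -> P1. 4 ppages; refcounts: pp0:2 pp1:2 pp2:2 pp3:2
Op 2: fork(P1) -> P2. 4 ppages; refcounts: pp0:3 pp1:3 pp2:3 pp3:3
Op 3: write(P1, v2, 198). refcount(pp2)=3>1 -> COPY to pp4. 5 ppages; refcounts: pp0:3 pp1:3 pp2:2 pp3:3 pp4:1
Op 4: fork(P0) -> P3. 5 ppages; refcounts: pp0:4 pp1:4 pp2:3 pp3:4 pp4:1
Op 5: write(P0, v2, 165). refcount(pp2)=3>1 -> COPY to pp5. 6 ppages; refcounts: pp0:4 pp1:4 pp2:2 pp3:4 pp4:1 pp5:1
Op 6: write(P3, v0, 142). refcount(pp0)=4>1 -> COPY to pp6. 7 ppages; refcounts: pp0:3 pp1:4 pp2:2 pp3:4 pp4:1 pp5:1 pp6:1
Op 7: read(P2, v2) -> 19. No state change.
Op 8: write(P3, v3, 184). refcount(pp3)=4>1 -> COPY to pp7. 8 ppages; refcounts: pp0:3 pp1:4 pp2:2 pp3:3 pp4:1 pp5:1 pp6:1 pp7:1
Op 9: read(P3, v3) -> 184. No state change.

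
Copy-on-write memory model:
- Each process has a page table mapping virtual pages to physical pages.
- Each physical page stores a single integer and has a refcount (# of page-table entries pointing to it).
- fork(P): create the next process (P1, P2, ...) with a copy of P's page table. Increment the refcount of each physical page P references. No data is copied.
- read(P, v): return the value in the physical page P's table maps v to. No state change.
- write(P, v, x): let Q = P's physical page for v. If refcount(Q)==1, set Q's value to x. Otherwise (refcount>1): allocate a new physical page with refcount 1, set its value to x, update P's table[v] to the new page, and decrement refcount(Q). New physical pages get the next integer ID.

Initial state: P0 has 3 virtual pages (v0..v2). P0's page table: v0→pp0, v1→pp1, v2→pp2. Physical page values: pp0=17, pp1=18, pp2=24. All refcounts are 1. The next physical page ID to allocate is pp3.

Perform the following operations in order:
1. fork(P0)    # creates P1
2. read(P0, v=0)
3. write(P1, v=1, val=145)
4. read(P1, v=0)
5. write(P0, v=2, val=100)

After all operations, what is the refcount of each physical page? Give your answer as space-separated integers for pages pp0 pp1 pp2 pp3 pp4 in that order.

Answer: 2 1 1 1 1

Derivation:
Op 1: fork(P0) -> P1. 3 ppages; refcounts: pp0:2 pp1:2 pp2:2
Op 2: read(P0, v0) -> 17. No state change.
Op 3: write(P1, v1, 145). refcount(pp1)=2>1 -> COPY to pp3. 4 ppages; refcounts: pp0:2 pp1:1 pp2:2 pp3:1
Op 4: read(P1, v0) -> 17. No state change.
Op 5: write(P0, v2, 100). refcount(pp2)=2>1 -> COPY to pp4. 5 ppages; refcounts: pp0:2 pp1:1 pp2:1 pp3:1 pp4:1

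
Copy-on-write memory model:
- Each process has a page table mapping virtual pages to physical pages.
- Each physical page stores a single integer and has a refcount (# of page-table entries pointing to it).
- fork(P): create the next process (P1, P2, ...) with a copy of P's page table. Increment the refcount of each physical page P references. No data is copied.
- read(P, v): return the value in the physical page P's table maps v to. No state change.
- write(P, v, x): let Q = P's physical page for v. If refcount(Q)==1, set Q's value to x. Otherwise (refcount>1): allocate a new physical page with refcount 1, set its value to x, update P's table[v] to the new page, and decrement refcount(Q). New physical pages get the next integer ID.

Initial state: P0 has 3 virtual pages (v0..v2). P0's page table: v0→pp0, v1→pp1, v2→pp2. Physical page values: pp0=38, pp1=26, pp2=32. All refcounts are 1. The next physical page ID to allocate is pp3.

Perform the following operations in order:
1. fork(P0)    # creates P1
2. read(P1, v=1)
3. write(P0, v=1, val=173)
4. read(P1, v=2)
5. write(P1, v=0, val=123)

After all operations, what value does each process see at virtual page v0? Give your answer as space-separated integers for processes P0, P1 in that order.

Answer: 38 123

Derivation:
Op 1: fork(P0) -> P1. 3 ppages; refcounts: pp0:2 pp1:2 pp2:2
Op 2: read(P1, v1) -> 26. No state change.
Op 3: write(P0, v1, 173). refcount(pp1)=2>1 -> COPY to pp3. 4 ppages; refcounts: pp0:2 pp1:1 pp2:2 pp3:1
Op 4: read(P1, v2) -> 32. No state change.
Op 5: write(P1, v0, 123). refcount(pp0)=2>1 -> COPY to pp4. 5 ppages; refcounts: pp0:1 pp1:1 pp2:2 pp3:1 pp4:1
P0: v0 -> pp0 = 38
P1: v0 -> pp4 = 123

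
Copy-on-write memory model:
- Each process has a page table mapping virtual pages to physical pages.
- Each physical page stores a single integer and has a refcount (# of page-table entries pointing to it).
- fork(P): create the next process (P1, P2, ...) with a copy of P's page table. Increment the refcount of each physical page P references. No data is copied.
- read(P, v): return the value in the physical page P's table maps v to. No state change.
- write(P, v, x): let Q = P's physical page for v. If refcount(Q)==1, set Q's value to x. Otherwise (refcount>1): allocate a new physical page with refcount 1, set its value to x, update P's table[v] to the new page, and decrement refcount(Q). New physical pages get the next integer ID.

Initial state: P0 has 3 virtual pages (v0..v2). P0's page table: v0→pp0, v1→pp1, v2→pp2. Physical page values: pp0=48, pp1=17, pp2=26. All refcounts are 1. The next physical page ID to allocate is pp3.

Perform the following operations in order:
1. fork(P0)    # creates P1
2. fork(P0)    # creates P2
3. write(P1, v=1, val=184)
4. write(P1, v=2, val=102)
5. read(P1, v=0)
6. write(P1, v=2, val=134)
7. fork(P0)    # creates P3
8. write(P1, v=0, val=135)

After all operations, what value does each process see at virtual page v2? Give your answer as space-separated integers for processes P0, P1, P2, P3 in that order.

Op 1: fork(P0) -> P1. 3 ppages; refcounts: pp0:2 pp1:2 pp2:2
Op 2: fork(P0) -> P2. 3 ppages; refcounts: pp0:3 pp1:3 pp2:3
Op 3: write(P1, v1, 184). refcount(pp1)=3>1 -> COPY to pp3. 4 ppages; refcounts: pp0:3 pp1:2 pp2:3 pp3:1
Op 4: write(P1, v2, 102). refcount(pp2)=3>1 -> COPY to pp4. 5 ppages; refcounts: pp0:3 pp1:2 pp2:2 pp3:1 pp4:1
Op 5: read(P1, v0) -> 48. No state change.
Op 6: write(P1, v2, 134). refcount(pp4)=1 -> write in place. 5 ppages; refcounts: pp0:3 pp1:2 pp2:2 pp3:1 pp4:1
Op 7: fork(P0) -> P3. 5 ppages; refcounts: pp0:4 pp1:3 pp2:3 pp3:1 pp4:1
Op 8: write(P1, v0, 135). refcount(pp0)=4>1 -> COPY to pp5. 6 ppages; refcounts: pp0:3 pp1:3 pp2:3 pp3:1 pp4:1 pp5:1
P0: v2 -> pp2 = 26
P1: v2 -> pp4 = 134
P2: v2 -> pp2 = 26
P3: v2 -> pp2 = 26

Answer: 26 134 26 26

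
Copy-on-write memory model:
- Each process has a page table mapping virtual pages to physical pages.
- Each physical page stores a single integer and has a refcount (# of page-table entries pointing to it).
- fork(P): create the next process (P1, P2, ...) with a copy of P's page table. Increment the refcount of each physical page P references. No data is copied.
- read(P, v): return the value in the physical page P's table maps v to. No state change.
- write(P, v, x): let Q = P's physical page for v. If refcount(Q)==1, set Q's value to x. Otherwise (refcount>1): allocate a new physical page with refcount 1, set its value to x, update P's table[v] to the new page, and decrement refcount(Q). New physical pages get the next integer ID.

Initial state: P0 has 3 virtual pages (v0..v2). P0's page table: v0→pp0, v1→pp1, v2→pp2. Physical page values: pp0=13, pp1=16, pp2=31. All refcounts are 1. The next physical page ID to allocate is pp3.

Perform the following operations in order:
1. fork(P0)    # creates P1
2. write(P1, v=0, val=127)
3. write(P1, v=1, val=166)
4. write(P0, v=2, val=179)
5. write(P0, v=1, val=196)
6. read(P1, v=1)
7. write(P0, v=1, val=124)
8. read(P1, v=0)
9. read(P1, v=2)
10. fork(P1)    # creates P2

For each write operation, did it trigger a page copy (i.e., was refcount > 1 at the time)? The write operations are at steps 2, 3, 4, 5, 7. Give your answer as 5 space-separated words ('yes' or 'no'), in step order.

Op 1: fork(P0) -> P1. 3 ppages; refcounts: pp0:2 pp1:2 pp2:2
Op 2: write(P1, v0, 127). refcount(pp0)=2>1 -> COPY to pp3. 4 ppages; refcounts: pp0:1 pp1:2 pp2:2 pp3:1
Op 3: write(P1, v1, 166). refcount(pp1)=2>1 -> COPY to pp4. 5 ppages; refcounts: pp0:1 pp1:1 pp2:2 pp3:1 pp4:1
Op 4: write(P0, v2, 179). refcount(pp2)=2>1 -> COPY to pp5. 6 ppages; refcounts: pp0:1 pp1:1 pp2:1 pp3:1 pp4:1 pp5:1
Op 5: write(P0, v1, 196). refcount(pp1)=1 -> write in place. 6 ppages; refcounts: pp0:1 pp1:1 pp2:1 pp3:1 pp4:1 pp5:1
Op 6: read(P1, v1) -> 166. No state change.
Op 7: write(P0, v1, 124). refcount(pp1)=1 -> write in place. 6 ppages; refcounts: pp0:1 pp1:1 pp2:1 pp3:1 pp4:1 pp5:1
Op 8: read(P1, v0) -> 127. No state change.
Op 9: read(P1, v2) -> 31. No state change.
Op 10: fork(P1) -> P2. 6 ppages; refcounts: pp0:1 pp1:1 pp2:2 pp3:2 pp4:2 pp5:1

yes yes yes no no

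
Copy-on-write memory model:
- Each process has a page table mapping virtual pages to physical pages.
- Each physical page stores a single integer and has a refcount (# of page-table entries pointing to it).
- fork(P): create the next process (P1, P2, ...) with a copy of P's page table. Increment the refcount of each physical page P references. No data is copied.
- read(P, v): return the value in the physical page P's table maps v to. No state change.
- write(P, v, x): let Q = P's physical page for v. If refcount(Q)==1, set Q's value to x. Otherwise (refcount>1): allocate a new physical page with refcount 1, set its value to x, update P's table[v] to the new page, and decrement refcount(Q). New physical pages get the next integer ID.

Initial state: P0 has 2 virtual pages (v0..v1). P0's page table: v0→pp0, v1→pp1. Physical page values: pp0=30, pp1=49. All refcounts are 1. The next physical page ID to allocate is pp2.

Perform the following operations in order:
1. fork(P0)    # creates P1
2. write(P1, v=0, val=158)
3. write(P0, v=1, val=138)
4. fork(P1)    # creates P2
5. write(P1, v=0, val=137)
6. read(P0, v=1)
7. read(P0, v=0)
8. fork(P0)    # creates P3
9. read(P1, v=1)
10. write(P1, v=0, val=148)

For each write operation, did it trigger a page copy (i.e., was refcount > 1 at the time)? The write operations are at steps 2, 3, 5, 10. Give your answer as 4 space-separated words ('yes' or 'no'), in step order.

Op 1: fork(P0) -> P1. 2 ppages; refcounts: pp0:2 pp1:2
Op 2: write(P1, v0, 158). refcount(pp0)=2>1 -> COPY to pp2. 3 ppages; refcounts: pp0:1 pp1:2 pp2:1
Op 3: write(P0, v1, 138). refcount(pp1)=2>1 -> COPY to pp3. 4 ppages; refcounts: pp0:1 pp1:1 pp2:1 pp3:1
Op 4: fork(P1) -> P2. 4 ppages; refcounts: pp0:1 pp1:2 pp2:2 pp3:1
Op 5: write(P1, v0, 137). refcount(pp2)=2>1 -> COPY to pp4. 5 ppages; refcounts: pp0:1 pp1:2 pp2:1 pp3:1 pp4:1
Op 6: read(P0, v1) -> 138. No state change.
Op 7: read(P0, v0) -> 30. No state change.
Op 8: fork(P0) -> P3. 5 ppages; refcounts: pp0:2 pp1:2 pp2:1 pp3:2 pp4:1
Op 9: read(P1, v1) -> 49. No state change.
Op 10: write(P1, v0, 148). refcount(pp4)=1 -> write in place. 5 ppages; refcounts: pp0:2 pp1:2 pp2:1 pp3:2 pp4:1

yes yes yes no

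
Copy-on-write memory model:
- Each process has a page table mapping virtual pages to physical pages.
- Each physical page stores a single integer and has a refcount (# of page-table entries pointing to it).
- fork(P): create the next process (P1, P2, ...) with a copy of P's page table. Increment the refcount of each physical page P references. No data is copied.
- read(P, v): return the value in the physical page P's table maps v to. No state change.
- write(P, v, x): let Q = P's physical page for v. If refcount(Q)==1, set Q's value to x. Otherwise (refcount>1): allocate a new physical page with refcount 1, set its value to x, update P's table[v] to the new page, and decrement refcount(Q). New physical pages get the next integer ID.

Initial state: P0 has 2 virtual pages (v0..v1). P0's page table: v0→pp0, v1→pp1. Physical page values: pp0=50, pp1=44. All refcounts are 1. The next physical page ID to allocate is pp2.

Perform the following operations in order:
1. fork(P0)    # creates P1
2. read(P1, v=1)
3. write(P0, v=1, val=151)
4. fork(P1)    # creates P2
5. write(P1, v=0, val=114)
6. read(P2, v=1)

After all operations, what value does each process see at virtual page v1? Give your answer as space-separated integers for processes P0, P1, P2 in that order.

Op 1: fork(P0) -> P1. 2 ppages; refcounts: pp0:2 pp1:2
Op 2: read(P1, v1) -> 44. No state change.
Op 3: write(P0, v1, 151). refcount(pp1)=2>1 -> COPY to pp2. 3 ppages; refcounts: pp0:2 pp1:1 pp2:1
Op 4: fork(P1) -> P2. 3 ppages; refcounts: pp0:3 pp1:2 pp2:1
Op 5: write(P1, v0, 114). refcount(pp0)=3>1 -> COPY to pp3. 4 ppages; refcounts: pp0:2 pp1:2 pp2:1 pp3:1
Op 6: read(P2, v1) -> 44. No state change.
P0: v1 -> pp2 = 151
P1: v1 -> pp1 = 44
P2: v1 -> pp1 = 44

Answer: 151 44 44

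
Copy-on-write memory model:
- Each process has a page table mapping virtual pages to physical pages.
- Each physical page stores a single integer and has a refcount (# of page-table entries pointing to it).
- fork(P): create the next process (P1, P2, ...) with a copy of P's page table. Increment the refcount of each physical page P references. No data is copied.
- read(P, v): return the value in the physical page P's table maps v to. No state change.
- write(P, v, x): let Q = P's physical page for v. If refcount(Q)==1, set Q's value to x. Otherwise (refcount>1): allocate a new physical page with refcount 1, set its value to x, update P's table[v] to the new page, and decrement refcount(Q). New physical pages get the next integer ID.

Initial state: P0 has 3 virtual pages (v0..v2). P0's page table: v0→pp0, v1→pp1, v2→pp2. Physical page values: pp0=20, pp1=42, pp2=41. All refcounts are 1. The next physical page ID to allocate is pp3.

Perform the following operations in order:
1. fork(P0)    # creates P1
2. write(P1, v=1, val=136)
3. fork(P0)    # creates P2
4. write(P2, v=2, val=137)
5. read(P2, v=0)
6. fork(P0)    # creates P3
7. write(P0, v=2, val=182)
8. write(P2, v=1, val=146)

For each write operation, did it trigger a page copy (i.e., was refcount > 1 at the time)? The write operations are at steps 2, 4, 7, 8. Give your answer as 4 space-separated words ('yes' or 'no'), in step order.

Op 1: fork(P0) -> P1. 3 ppages; refcounts: pp0:2 pp1:2 pp2:2
Op 2: write(P1, v1, 136). refcount(pp1)=2>1 -> COPY to pp3. 4 ppages; refcounts: pp0:2 pp1:1 pp2:2 pp3:1
Op 3: fork(P0) -> P2. 4 ppages; refcounts: pp0:3 pp1:2 pp2:3 pp3:1
Op 4: write(P2, v2, 137). refcount(pp2)=3>1 -> COPY to pp4. 5 ppages; refcounts: pp0:3 pp1:2 pp2:2 pp3:1 pp4:1
Op 5: read(P2, v0) -> 20. No state change.
Op 6: fork(P0) -> P3. 5 ppages; refcounts: pp0:4 pp1:3 pp2:3 pp3:1 pp4:1
Op 7: write(P0, v2, 182). refcount(pp2)=3>1 -> COPY to pp5. 6 ppages; refcounts: pp0:4 pp1:3 pp2:2 pp3:1 pp4:1 pp5:1
Op 8: write(P2, v1, 146). refcount(pp1)=3>1 -> COPY to pp6. 7 ppages; refcounts: pp0:4 pp1:2 pp2:2 pp3:1 pp4:1 pp5:1 pp6:1

yes yes yes yes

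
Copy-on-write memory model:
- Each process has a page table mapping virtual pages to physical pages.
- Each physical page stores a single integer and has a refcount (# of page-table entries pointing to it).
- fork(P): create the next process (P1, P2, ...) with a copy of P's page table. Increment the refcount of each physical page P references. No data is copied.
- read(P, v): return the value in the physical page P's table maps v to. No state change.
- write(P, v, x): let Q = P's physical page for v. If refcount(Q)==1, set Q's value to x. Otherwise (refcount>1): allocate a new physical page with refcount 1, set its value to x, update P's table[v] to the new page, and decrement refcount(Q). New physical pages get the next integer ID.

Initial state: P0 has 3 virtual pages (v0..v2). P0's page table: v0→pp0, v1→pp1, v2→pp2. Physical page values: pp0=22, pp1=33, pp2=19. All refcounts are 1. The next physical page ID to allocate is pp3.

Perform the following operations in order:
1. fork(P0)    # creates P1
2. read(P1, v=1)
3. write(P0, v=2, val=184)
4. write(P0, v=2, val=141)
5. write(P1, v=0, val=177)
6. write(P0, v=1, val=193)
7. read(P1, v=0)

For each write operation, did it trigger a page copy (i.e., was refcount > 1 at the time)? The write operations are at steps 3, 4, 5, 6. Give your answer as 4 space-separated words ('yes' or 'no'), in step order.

Op 1: fork(P0) -> P1. 3 ppages; refcounts: pp0:2 pp1:2 pp2:2
Op 2: read(P1, v1) -> 33. No state change.
Op 3: write(P0, v2, 184). refcount(pp2)=2>1 -> COPY to pp3. 4 ppages; refcounts: pp0:2 pp1:2 pp2:1 pp3:1
Op 4: write(P0, v2, 141). refcount(pp3)=1 -> write in place. 4 ppages; refcounts: pp0:2 pp1:2 pp2:1 pp3:1
Op 5: write(P1, v0, 177). refcount(pp0)=2>1 -> COPY to pp4. 5 ppages; refcounts: pp0:1 pp1:2 pp2:1 pp3:1 pp4:1
Op 6: write(P0, v1, 193). refcount(pp1)=2>1 -> COPY to pp5. 6 ppages; refcounts: pp0:1 pp1:1 pp2:1 pp3:1 pp4:1 pp5:1
Op 7: read(P1, v0) -> 177. No state change.

yes no yes yes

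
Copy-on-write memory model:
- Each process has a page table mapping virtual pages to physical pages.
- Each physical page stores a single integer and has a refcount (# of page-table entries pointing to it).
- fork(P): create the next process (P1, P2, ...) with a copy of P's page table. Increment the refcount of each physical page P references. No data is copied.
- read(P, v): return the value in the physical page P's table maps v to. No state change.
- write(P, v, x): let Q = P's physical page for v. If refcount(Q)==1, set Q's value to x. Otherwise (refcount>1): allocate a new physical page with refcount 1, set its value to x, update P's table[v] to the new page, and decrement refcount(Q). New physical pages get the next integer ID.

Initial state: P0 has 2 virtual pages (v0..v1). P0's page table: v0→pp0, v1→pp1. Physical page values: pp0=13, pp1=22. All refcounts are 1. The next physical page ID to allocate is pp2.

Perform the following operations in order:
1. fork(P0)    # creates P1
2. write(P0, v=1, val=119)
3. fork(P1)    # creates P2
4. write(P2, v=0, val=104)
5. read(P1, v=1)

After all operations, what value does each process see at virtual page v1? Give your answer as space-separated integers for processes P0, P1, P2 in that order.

Answer: 119 22 22

Derivation:
Op 1: fork(P0) -> P1. 2 ppages; refcounts: pp0:2 pp1:2
Op 2: write(P0, v1, 119). refcount(pp1)=2>1 -> COPY to pp2. 3 ppages; refcounts: pp0:2 pp1:1 pp2:1
Op 3: fork(P1) -> P2. 3 ppages; refcounts: pp0:3 pp1:2 pp2:1
Op 4: write(P2, v0, 104). refcount(pp0)=3>1 -> COPY to pp3. 4 ppages; refcounts: pp0:2 pp1:2 pp2:1 pp3:1
Op 5: read(P1, v1) -> 22. No state change.
P0: v1 -> pp2 = 119
P1: v1 -> pp1 = 22
P2: v1 -> pp1 = 22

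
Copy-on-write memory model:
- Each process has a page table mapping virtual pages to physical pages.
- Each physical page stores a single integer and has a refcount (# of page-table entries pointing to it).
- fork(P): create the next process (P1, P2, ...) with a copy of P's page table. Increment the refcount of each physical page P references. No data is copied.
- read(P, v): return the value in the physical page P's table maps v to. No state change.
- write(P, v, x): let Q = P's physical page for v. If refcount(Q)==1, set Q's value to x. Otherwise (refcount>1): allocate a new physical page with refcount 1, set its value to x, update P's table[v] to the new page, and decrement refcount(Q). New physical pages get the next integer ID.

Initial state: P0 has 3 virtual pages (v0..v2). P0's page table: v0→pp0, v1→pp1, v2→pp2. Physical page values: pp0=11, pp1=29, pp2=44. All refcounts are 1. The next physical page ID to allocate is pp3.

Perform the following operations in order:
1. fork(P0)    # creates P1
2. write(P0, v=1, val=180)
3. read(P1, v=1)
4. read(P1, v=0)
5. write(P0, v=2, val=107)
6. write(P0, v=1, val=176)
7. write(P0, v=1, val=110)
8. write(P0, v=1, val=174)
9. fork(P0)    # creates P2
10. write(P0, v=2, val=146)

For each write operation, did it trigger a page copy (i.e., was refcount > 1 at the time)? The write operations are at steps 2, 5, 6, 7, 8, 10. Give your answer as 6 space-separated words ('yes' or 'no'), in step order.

Op 1: fork(P0) -> P1. 3 ppages; refcounts: pp0:2 pp1:2 pp2:2
Op 2: write(P0, v1, 180). refcount(pp1)=2>1 -> COPY to pp3. 4 ppages; refcounts: pp0:2 pp1:1 pp2:2 pp3:1
Op 3: read(P1, v1) -> 29. No state change.
Op 4: read(P1, v0) -> 11. No state change.
Op 5: write(P0, v2, 107). refcount(pp2)=2>1 -> COPY to pp4. 5 ppages; refcounts: pp0:2 pp1:1 pp2:1 pp3:1 pp4:1
Op 6: write(P0, v1, 176). refcount(pp3)=1 -> write in place. 5 ppages; refcounts: pp0:2 pp1:1 pp2:1 pp3:1 pp4:1
Op 7: write(P0, v1, 110). refcount(pp3)=1 -> write in place. 5 ppages; refcounts: pp0:2 pp1:1 pp2:1 pp3:1 pp4:1
Op 8: write(P0, v1, 174). refcount(pp3)=1 -> write in place. 5 ppages; refcounts: pp0:2 pp1:1 pp2:1 pp3:1 pp4:1
Op 9: fork(P0) -> P2. 5 ppages; refcounts: pp0:3 pp1:1 pp2:1 pp3:2 pp4:2
Op 10: write(P0, v2, 146). refcount(pp4)=2>1 -> COPY to pp5. 6 ppages; refcounts: pp0:3 pp1:1 pp2:1 pp3:2 pp4:1 pp5:1

yes yes no no no yes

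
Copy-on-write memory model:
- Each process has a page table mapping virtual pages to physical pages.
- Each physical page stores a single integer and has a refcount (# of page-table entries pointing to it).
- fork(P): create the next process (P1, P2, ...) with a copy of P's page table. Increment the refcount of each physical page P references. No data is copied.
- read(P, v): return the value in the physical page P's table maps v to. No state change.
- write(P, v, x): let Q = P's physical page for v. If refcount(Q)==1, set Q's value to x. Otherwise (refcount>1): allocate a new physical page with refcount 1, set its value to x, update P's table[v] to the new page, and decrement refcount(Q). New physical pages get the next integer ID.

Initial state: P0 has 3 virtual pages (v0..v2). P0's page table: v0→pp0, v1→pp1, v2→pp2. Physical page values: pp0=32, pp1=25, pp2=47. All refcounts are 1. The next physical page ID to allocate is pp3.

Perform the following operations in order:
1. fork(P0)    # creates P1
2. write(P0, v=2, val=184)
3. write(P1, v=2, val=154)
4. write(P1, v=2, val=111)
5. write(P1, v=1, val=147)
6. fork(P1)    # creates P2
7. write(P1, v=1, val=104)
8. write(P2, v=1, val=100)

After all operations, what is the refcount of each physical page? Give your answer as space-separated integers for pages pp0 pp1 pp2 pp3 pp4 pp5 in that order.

Op 1: fork(P0) -> P1. 3 ppages; refcounts: pp0:2 pp1:2 pp2:2
Op 2: write(P0, v2, 184). refcount(pp2)=2>1 -> COPY to pp3. 4 ppages; refcounts: pp0:2 pp1:2 pp2:1 pp3:1
Op 3: write(P1, v2, 154). refcount(pp2)=1 -> write in place. 4 ppages; refcounts: pp0:2 pp1:2 pp2:1 pp3:1
Op 4: write(P1, v2, 111). refcount(pp2)=1 -> write in place. 4 ppages; refcounts: pp0:2 pp1:2 pp2:1 pp3:1
Op 5: write(P1, v1, 147). refcount(pp1)=2>1 -> COPY to pp4. 5 ppages; refcounts: pp0:2 pp1:1 pp2:1 pp3:1 pp4:1
Op 6: fork(P1) -> P2. 5 ppages; refcounts: pp0:3 pp1:1 pp2:2 pp3:1 pp4:2
Op 7: write(P1, v1, 104). refcount(pp4)=2>1 -> COPY to pp5. 6 ppages; refcounts: pp0:3 pp1:1 pp2:2 pp3:1 pp4:1 pp5:1
Op 8: write(P2, v1, 100). refcount(pp4)=1 -> write in place. 6 ppages; refcounts: pp0:3 pp1:1 pp2:2 pp3:1 pp4:1 pp5:1

Answer: 3 1 2 1 1 1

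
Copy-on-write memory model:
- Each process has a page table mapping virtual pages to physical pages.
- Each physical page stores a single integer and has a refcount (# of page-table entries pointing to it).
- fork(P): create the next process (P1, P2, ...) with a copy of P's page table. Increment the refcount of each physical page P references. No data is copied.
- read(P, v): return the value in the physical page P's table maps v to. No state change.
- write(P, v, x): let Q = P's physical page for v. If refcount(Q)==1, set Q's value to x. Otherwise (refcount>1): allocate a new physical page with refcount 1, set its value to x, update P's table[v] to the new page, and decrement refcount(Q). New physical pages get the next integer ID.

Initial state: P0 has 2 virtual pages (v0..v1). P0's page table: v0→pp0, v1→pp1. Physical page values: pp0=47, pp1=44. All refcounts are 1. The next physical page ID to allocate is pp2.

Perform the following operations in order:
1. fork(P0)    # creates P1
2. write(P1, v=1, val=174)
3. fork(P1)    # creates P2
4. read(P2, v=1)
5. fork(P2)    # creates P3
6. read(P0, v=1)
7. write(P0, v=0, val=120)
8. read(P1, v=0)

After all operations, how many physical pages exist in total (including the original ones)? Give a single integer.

Answer: 4

Derivation:
Op 1: fork(P0) -> P1. 2 ppages; refcounts: pp0:2 pp1:2
Op 2: write(P1, v1, 174). refcount(pp1)=2>1 -> COPY to pp2. 3 ppages; refcounts: pp0:2 pp1:1 pp2:1
Op 3: fork(P1) -> P2. 3 ppages; refcounts: pp0:3 pp1:1 pp2:2
Op 4: read(P2, v1) -> 174. No state change.
Op 5: fork(P2) -> P3. 3 ppages; refcounts: pp0:4 pp1:1 pp2:3
Op 6: read(P0, v1) -> 44. No state change.
Op 7: write(P0, v0, 120). refcount(pp0)=4>1 -> COPY to pp3. 4 ppages; refcounts: pp0:3 pp1:1 pp2:3 pp3:1
Op 8: read(P1, v0) -> 47. No state change.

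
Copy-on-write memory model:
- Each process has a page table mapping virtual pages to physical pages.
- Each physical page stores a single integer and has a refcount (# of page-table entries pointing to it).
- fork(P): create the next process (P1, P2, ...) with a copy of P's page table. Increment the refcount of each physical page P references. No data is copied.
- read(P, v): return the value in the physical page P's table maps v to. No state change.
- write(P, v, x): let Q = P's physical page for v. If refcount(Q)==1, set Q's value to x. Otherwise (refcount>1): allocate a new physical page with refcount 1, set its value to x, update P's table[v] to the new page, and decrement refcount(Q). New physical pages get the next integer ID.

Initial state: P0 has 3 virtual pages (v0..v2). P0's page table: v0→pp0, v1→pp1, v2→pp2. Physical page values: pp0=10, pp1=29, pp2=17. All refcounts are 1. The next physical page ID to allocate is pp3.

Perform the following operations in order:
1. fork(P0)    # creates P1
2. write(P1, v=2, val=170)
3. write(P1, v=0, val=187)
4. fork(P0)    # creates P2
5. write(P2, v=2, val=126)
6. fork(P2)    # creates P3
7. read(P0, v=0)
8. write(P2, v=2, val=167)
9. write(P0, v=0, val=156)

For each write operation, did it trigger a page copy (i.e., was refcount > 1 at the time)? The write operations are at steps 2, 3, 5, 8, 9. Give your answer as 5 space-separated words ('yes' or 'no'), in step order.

Op 1: fork(P0) -> P1. 3 ppages; refcounts: pp0:2 pp1:2 pp2:2
Op 2: write(P1, v2, 170). refcount(pp2)=2>1 -> COPY to pp3. 4 ppages; refcounts: pp0:2 pp1:2 pp2:1 pp3:1
Op 3: write(P1, v0, 187). refcount(pp0)=2>1 -> COPY to pp4. 5 ppages; refcounts: pp0:1 pp1:2 pp2:1 pp3:1 pp4:1
Op 4: fork(P0) -> P2. 5 ppages; refcounts: pp0:2 pp1:3 pp2:2 pp3:1 pp4:1
Op 5: write(P2, v2, 126). refcount(pp2)=2>1 -> COPY to pp5. 6 ppages; refcounts: pp0:2 pp1:3 pp2:1 pp3:1 pp4:1 pp5:1
Op 6: fork(P2) -> P3. 6 ppages; refcounts: pp0:3 pp1:4 pp2:1 pp3:1 pp4:1 pp5:2
Op 7: read(P0, v0) -> 10. No state change.
Op 8: write(P2, v2, 167). refcount(pp5)=2>1 -> COPY to pp6. 7 ppages; refcounts: pp0:3 pp1:4 pp2:1 pp3:1 pp4:1 pp5:1 pp6:1
Op 9: write(P0, v0, 156). refcount(pp0)=3>1 -> COPY to pp7. 8 ppages; refcounts: pp0:2 pp1:4 pp2:1 pp3:1 pp4:1 pp5:1 pp6:1 pp7:1

yes yes yes yes yes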